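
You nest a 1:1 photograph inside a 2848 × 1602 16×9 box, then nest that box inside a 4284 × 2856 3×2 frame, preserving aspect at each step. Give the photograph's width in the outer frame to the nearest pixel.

2410 px

1:1 in 2848×1602: fills the height, so the photograph is 1602.00 × 1602.00.
The 16×9 canvas is width-limited in 4284×2856, giving 4284.00 × 2409.75; scale factor 1.5042.
So the photograph's width is 1602.00 × 1.5042 ≈ 2409.75.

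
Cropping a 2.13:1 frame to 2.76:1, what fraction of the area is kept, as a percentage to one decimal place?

Going from 2.13:1 to 2.76:1 means cutting height while keeping width.
Area ratio = (2.130)/(2.760) = 77.17% retained.

77.2%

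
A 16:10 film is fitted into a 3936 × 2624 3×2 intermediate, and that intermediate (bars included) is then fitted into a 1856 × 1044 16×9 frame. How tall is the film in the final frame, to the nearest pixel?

979 px

Inside the 3936×2624 canvas the film is width-limited at 3936.00 × 2460.00.
Second fit — the 3×2 canvas into 1856×1044 spans the height: 1566.00 × 1044.00 (×0.3979 from 3936×2624).
The film scales with it: height 2460.00 × 0.3979 ≈ 978.75.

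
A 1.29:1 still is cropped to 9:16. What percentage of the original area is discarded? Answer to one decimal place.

9:16 is narrower than 1.29:1, so the crop keeps the full height and trims the width.
Fraction kept = (0.562)/(1.290) ≈ 43.60%, so 56.40% is lost.

56.4%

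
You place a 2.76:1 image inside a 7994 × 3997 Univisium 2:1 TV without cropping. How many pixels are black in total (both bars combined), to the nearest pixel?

2.76:1 (2.760) > Univisium 2:1 (2.000), so the image fills the width.
Content height = 7994 / 2.760 ≈ 2896.3768 px.
Leftover height: 3997 − 2896.3768 = 1100.6232 px.
Across the 7994-px span: 1100.6232 × 7994 ≈ 8798382 px.

8798382 pixels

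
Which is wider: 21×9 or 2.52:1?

21×9 = 2.333 and 2.52; 2.52 > 2.333.

2.52:1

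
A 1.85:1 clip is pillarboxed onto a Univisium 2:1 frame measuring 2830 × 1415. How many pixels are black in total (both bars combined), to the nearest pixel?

300334 pixels

Since 1.850 < 2.000, the clip is height-limited.
The clip is 1415 × 1.850 ≈ 2617.7500 px wide.
Leftover width: 2830 − 2617.7500 = 212.2500 px.
Across the 1415-px span: 212.2500 × 1415 ≈ 300334 px.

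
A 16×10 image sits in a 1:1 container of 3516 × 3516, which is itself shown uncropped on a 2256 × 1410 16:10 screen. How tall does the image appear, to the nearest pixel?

881 px

16×10 in 3516×3516: fills the width, so the image is 3516.00 × 2197.50.
1:1 in 2256×1410: fills the height, so the intermediate becomes 1410.00 × 1410.00 — a scale of ×0.4010.
So the image's height is 2197.50 × 0.4010 ≈ 881.25.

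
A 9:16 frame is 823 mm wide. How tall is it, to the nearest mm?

1463 mm

Height = 823 × 16/9 = 1463.11.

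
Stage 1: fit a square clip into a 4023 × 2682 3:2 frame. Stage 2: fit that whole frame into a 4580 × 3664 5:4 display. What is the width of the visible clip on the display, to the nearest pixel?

3053 px

First fit — square into 4023×2682 spans the height: 2682.00 × 2682.00.
3:2 in 4580×3664: fills the width, so the intermediate becomes 4580.00 × 3053.33 — a scale of ×1.1385.
So the clip's width is 2682.00 × 1.1385 ≈ 3053.33.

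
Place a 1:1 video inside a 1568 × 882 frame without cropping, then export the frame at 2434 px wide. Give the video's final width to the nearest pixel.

1369 px

At 1568×882 the video is height-limited, so width = 882 × 1/1 ≈ 882.00 px.
Scaling 1568 → 2434 is ×1.5523, so the width becomes 882.00 × 1.5523 ≈ 1369.12 px.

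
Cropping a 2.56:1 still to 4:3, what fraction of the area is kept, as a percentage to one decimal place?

The height stays; only width is cut (since 4:3 is narrower than 2.56:1).
Area ratio = (1.333)/(2.560) = 52.08% retained.

52.1%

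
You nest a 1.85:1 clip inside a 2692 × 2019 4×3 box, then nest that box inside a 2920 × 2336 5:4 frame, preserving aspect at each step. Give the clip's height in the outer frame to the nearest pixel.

1578 px

Inside the 2692×2019 canvas the clip is width-limited at 2692.00 × 1455.14.
The 4×3 canvas is width-limited in 2920×2336, giving 2920.00 × 2190.00; scale factor 1.0847.
So the clip's height is 1455.14 × 1.0847 ≈ 1578.38.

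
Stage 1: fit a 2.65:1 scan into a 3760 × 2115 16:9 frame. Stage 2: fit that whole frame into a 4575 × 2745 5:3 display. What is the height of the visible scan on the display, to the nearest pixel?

2.65:1 in 3760×2115: fills the width, so the scan is 3760.00 × 1418.87.
Second fit — the 16:9 canvas into 4575×2745 spans the width: 4575.00 × 2573.44 (×1.2168 from 3760×2115).
Applying the same ×1.2168: 1418.87 → 1726.42.

1726 px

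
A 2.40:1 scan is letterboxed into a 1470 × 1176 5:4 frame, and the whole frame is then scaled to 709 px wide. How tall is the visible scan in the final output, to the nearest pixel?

295 px

Fitted into 1470×1176, the scan spans the width; its height is 1470 / 2.400 ≈ 612.50 px.
Scaling 1470 → 709 is ×0.4823, so the height becomes 612.50 × 0.4823 ≈ 295.42 px.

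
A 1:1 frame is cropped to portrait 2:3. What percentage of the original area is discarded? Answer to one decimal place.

33.3%

Going from 1:1 to portrait 2:3 means cutting width while keeping height.
Area ratio = (0.667)/(1.000) = 66.67%; the remaining 33.33% is cropped out.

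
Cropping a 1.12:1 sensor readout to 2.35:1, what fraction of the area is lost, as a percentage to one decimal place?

2.35:1 is wider than 1.12:1, so the crop keeps the full width and trims the height.
Area ratio = (1.120)/(2.350) = 47.66%; the remaining 52.34% is cropped out.

52.3%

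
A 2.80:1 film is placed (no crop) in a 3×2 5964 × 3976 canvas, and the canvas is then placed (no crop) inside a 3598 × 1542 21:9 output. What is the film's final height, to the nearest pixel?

826 px

2.80:1 in 5964×3976: fills the width, so the film is 5964.00 × 2130.00.
Second fit — the 3×2 canvas into 3598×1542 spans the height: 2313.00 × 1542.00 (×0.3878 from 5964×3976).
The film scales with it: height 2130.00 × 0.3878 ≈ 826.07.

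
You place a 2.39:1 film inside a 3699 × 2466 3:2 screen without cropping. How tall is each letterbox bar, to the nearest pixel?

459 px

2.39:1 (2.390) > 3:2 (1.500), so the film fills the width.
That makes the image 1547.70 px tall (3699 / 2.390).
Black = 2466 − 1547.70 = 918.30 px, or 459.15 per bar.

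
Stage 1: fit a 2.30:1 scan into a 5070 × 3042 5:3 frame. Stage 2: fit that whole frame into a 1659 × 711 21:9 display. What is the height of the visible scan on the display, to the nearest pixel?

515 px

First fit — 2.30:1 into 5070×3042 spans the width: 5070.00 × 2204.35.
5:3 in 1659×711: fills the height, so the intermediate becomes 1185.00 × 711.00 — a scale of ×0.2337.
So the scan's height is 2204.35 × 0.2337 ≈ 515.22.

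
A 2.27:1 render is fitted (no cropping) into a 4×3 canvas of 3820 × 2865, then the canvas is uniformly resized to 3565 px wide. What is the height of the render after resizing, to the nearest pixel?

In the 3820×2865 frame the render fills the width: height = 3820 / 2.270 ≈ 1682.82 px.
Resizing to 3565 px wide multiplies everything by 0.9332: 1682.82 → 1570.48 px.

1570 px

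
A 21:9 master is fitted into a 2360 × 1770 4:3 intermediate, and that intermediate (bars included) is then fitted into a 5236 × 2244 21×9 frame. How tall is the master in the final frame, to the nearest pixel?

1282 px

First fit — 21:9 into 2360×1770 spans the width: 2360.00 × 1011.43.
The 4:3 canvas is height-limited in 5236×2244, giving 2992.00 × 2244.00; scale factor 1.2678.
Applying the same ×1.2678: 1011.43 → 1282.29.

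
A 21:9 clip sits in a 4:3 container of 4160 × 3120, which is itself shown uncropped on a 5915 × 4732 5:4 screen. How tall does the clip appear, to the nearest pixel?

First fit — 21:9 into 4160×3120 spans the width: 4160.00 × 1782.86.
Second fit — the 4:3 canvas into 5915×4732 spans the width: 5915.00 × 4436.25 (×1.4219 from 4160×3120).
Applying the same ×1.4219: 1782.86 → 2535.00.

2535 px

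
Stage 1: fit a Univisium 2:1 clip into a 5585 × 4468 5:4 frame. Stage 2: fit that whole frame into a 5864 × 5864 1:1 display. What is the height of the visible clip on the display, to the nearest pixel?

2932 px

First fit — Univisium 2:1 into 5585×4468 spans the width: 5585.00 × 2792.50.
5:4 in 5864×5864: fills the width, so the intermediate becomes 5864.00 × 4691.20 — a scale of ×1.0500.
Applying the same ×1.0500: 2792.50 → 2932.00.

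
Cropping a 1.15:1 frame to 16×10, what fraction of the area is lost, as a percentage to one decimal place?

The width stays; only height is cut (since 16×10 is wider than 1.15:1).
(1.150)/(1.600) ≈ 0.719 of the area survives, leaving 28.12% discarded.

28.1%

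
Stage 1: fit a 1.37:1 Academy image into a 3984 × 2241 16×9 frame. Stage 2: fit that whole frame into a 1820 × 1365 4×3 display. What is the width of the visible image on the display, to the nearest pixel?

First fit — 1.37:1 Academy into 3984×2241 spans the height: 3070.17 × 2241.00.
The 16×9 canvas is width-limited in 1820×1365, giving 1820.00 × 1023.75; scale factor 0.4568.
The image scales with it: width 3070.17 × 0.4568 ≈ 1402.54.

1403 px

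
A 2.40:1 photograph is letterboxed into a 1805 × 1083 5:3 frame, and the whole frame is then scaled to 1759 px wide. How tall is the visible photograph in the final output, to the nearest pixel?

733 px

At 1805×1083 the photograph is width-limited, so height = 1805 / 2.400 ≈ 752.08 px.
The frame scales by 1759/1805 = 0.9745; 752.08 × 0.9745 ≈ 732.92 px.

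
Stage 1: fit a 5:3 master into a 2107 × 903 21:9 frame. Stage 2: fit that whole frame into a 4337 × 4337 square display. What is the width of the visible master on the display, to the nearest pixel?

5:3 in 2107×903: fills the height, so the master is 1505.00 × 903.00.
21:9 in 4337×4337: fills the width, so the intermediate becomes 4337.00 × 1858.71 — a scale of ×2.0584.
The master scales with it: width 1505.00 × 2.0584 ≈ 3097.86.

3098 px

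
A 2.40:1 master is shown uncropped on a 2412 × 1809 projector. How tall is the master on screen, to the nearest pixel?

1005 px

Since 2.400 > 1.333, the master is width-limited.
Content height = 2412 / 2.400 ≈ 1005.00 px.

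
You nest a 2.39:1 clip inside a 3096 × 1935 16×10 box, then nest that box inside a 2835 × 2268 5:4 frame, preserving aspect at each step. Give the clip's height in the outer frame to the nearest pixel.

1186 px

2.39:1 in 3096×1935: fills the width, so the clip is 3096.00 × 1295.40.
The 16×10 canvas is width-limited in 2835×2268, giving 2835.00 × 1771.88; scale factor 0.9157.
So the clip's height is 1295.40 × 0.9157 ≈ 1186.19.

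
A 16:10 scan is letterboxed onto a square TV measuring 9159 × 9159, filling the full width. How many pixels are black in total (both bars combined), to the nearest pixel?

Content height = 9159 × 10/16 ≈ 5724.3750 px.
Leftover height: 9159 − 5724.3750 = 3434.6250 px.
Bar area = 3434.6250 × 9159 ≈ 31457730 px.

31457730 pixels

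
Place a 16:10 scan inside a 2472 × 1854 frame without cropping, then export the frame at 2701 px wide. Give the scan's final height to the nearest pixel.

1688 px

At 2472×1854 the scan is width-limited, so height = 2472 × 10/16 ≈ 1545.00 px.
Resizing to 2701 px wide multiplies everything by 1.0926: 1545.00 → 1688.12 px.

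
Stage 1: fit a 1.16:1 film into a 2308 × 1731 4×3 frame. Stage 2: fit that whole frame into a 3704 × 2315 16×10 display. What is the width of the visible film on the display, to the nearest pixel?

2685 px

Inside the 2308×1731 canvas the film is height-limited at 2007.96 × 1731.00.
Second fit — the 4×3 canvas into 3704×2315 spans the height: 3086.67 × 2315.00 (×1.3374 from 2308×1731).
Applying the same ×1.3374: 2007.96 → 2685.40.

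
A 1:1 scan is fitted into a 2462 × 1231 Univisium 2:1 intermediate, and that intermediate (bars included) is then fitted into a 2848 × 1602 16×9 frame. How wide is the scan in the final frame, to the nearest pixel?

First fit — 1:1 into 2462×1231 spans the height: 1231.00 × 1231.00.
The Univisium 2:1 canvas is width-limited in 2848×1602, giving 2848.00 × 1424.00; scale factor 1.1568.
So the scan's width is 1231.00 × 1.1568 ≈ 1424.00.

1424 px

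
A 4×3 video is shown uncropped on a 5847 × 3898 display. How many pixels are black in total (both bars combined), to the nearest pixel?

Since 1.333 < 1.500, the video is height-limited.
Content width = 3898 × 4/3 ≈ 5197.3333 px.
Black = 5847 − 5197.3333 = 649.6667 px.
Bar area = 649.6667 × 3898 ≈ 2532401 px.

2532401 pixels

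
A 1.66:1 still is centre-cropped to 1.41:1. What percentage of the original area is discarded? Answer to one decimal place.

1.41:1 is narrower than 1.66:1, so the crop keeps the full height and trims the width.
(1.410)/(1.660) ≈ 0.849 of the area survives, leaving 15.06% discarded.

15.1%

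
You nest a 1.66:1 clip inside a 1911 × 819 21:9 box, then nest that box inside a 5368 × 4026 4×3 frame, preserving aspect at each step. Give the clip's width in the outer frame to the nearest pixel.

3819 px

Inside the 1911×819 canvas the clip is height-limited at 1359.54 × 819.00.
Second fit — the 21:9 canvas into 5368×4026 spans the width: 5368.00 × 2300.57 (×2.8090 from 1911×819).
Applying the same ×2.8090: 1359.54 → 3818.95.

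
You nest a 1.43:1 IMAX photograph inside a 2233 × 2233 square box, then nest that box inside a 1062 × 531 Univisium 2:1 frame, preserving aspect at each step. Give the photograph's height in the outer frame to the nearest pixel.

371 px

1.43:1 IMAX in 2233×2233: fills the width, so the photograph is 2233.00 × 1561.54.
Second fit — the square canvas into 1062×531 spans the height: 531.00 × 531.00 (×0.2378 from 2233×2233).
So the photograph's height is 1561.54 × 0.2378 ≈ 371.33.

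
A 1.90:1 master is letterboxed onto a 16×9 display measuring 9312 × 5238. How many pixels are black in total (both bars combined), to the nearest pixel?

1.90:1 (1.900) > 16×9 (1.778), so the master fills the width.
The master is 9312 / 1.900 ≈ 4901.0526 px tall.
Black = 5238 − 4901.0526 = 336.9474 px.
Bar area = 336.9474 × 9312 ≈ 3137654 px.

3137654 pixels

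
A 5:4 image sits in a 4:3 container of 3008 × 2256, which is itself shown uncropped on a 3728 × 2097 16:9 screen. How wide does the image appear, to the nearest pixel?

2621 px

Inside the 3008×2256 canvas the image is height-limited at 2820.00 × 2256.00.
The 4:3 canvas is height-limited in 3728×2097, giving 2796.00 × 2097.00; scale factor 0.9295.
Applying the same ×0.9295: 2820.00 → 2621.25.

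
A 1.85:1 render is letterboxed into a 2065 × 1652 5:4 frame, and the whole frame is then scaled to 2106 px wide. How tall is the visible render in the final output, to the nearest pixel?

Fitted into 2065×1652, the render spans the width; its height is 2065 / 1.850 ≈ 1116.22 px.
The frame scales by 2106/2065 = 1.0199; 1116.22 × 1.0199 ≈ 1138.38 px.

1138 px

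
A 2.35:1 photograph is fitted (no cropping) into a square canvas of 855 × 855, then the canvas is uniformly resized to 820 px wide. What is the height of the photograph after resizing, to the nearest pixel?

349 px

At 855×855 the photograph is width-limited, so height = 855 / 2.350 ≈ 363.83 px.
Scaling 855 → 820 is ×0.9591, so the height becomes 363.83 × 0.9591 ≈ 348.94 px.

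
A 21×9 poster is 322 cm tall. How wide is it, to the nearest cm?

751 cm

322·21/9 = 751.33.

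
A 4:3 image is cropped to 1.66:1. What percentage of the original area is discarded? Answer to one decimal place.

19.7%

The width stays; only height is cut (since 1.66:1 is wider than 4:3).
(1.333)/(1.660) ≈ 0.803 of the area survives, leaving 19.68% discarded.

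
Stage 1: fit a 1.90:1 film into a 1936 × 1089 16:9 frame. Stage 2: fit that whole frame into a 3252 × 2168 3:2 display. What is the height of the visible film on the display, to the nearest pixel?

1712 px

First fit — 1.90:1 into 1936×1089 spans the width: 1936.00 × 1018.95.
16:9 in 3252×2168: fills the width, so the intermediate becomes 3252.00 × 1829.25 — a scale of ×1.6798.
So the film's height is 1018.95 × 1.6798 ≈ 1711.58.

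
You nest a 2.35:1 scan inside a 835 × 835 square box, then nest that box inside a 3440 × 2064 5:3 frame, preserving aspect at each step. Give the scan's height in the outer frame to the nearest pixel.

2.35:1 in 835×835: fills the width, so the scan is 835.00 × 355.32.
Second fit — the square canvas into 3440×2064 spans the height: 2064.00 × 2064.00 (×2.4719 from 835×835).
So the scan's height is 355.32 × 2.4719 ≈ 878.30.

878 px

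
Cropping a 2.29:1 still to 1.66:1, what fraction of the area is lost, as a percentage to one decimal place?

27.5%

Going from 2.29:1 to 1.66:1 means cutting width while keeping height.
Fraction kept = (1.660)/(2.290) ≈ 72.49%, so 27.51% is lost.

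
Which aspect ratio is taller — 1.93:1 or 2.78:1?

1.93 and 2.78; 2.78 > 1.93. The smaller width-to-height ratio is the taller frame.

1.93:1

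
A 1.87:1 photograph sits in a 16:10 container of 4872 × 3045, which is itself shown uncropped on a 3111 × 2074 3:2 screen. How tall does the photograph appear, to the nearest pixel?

1664 px

Inside the 4872×3045 canvas the photograph is width-limited at 4872.00 × 2605.35.
The 16:10 canvas is width-limited in 3111×2074, giving 3111.00 × 1944.38; scale factor 0.6385.
The photograph scales with it: height 2605.35 × 0.6385 ≈ 1663.64.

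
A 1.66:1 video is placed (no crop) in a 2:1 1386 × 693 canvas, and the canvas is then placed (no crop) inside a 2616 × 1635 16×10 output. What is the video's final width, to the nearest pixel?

Inside the 1386×693 canvas the video is height-limited at 1150.38 × 693.00.
The 2:1 canvas is width-limited in 2616×1635, giving 2616.00 × 1308.00; scale factor 1.8874.
Applying the same ×1.8874: 1150.38 → 2171.28.

2171 px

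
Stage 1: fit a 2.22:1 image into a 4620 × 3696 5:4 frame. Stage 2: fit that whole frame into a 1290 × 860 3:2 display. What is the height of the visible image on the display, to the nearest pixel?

Inside the 4620×3696 canvas the image is width-limited at 4620.00 × 2081.08.
5:4 in 1290×860: fills the height, so the intermediate becomes 1075.00 × 860.00 — a scale of ×0.2327.
So the image's height is 2081.08 × 0.2327 ≈ 484.23.

484 px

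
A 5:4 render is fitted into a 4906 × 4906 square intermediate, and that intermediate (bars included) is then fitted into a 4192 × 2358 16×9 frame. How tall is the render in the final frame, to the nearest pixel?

1886 px

5:4 in 4906×4906: fills the width, so the render is 4906.00 × 3924.80.
The square canvas is height-limited in 4192×2358, giving 2358.00 × 2358.00; scale factor 0.4806.
So the render's height is 3924.80 × 0.4806 ≈ 1886.40.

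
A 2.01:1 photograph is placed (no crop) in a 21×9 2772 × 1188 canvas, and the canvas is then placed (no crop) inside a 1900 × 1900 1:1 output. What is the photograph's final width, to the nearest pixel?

First fit — 2.01:1 into 2772×1188 spans the height: 2387.88 × 1188.00.
21×9 in 1900×1900: fills the width, so the intermediate becomes 1900.00 × 814.29 — a scale of ×0.6854.
The photograph scales with it: width 2387.88 × 0.6854 ≈ 1636.71.

1637 px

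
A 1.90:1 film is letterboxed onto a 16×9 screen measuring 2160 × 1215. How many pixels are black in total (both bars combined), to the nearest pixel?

Since 1.900 > 1.778, the film is width-limited.
That makes the image 1136.8421 px tall (2160 / 1.900).
Leftover height: 1215 − 1136.8421 = 78.1579 px.
Bar area = 78.1579 × 2160 ≈ 168821 px.

168821 pixels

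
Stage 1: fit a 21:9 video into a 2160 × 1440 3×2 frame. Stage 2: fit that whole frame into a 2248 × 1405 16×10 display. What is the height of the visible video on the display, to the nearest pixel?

Inside the 2160×1440 canvas the video is width-limited at 2160.00 × 925.71.
Second fit — the 3×2 canvas into 2248×1405 spans the height: 2107.50 × 1405.00 (×0.9757 from 2160×1440).
Applying the same ×0.9757: 925.71 → 903.21.

903 px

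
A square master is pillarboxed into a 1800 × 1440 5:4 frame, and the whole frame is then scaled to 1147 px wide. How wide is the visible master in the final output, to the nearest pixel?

918 px

At 1800×1440 the master is height-limited, so width = 1440 × 1/1 ≈ 1440.00 px.
The frame scales by 1147/1800 = 0.6372; 1440.00 × 0.6372 ≈ 917.60 px.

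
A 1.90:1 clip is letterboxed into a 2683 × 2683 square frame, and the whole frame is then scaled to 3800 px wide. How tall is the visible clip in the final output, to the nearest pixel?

Fitted into 2683×2683, the clip spans the width; its height is 2683 / 1.900 ≈ 1412.11 px.
Scaling 2683 → 3800 is ×1.4163, so the height becomes 1412.11 × 1.4163 ≈ 2000.00 px.

2000 px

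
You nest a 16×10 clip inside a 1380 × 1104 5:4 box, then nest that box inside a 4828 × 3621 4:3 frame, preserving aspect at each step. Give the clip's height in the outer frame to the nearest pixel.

16×10 in 1380×1104: fills the width, so the clip is 1380.00 × 862.50.
The 5:4 canvas is height-limited in 4828×3621, giving 4526.25 × 3621.00; scale factor 3.2799.
So the clip's height is 862.50 × 3.2799 ≈ 2828.91.

2829 px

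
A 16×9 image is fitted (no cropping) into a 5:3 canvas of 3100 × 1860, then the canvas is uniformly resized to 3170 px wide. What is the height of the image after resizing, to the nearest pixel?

In the 3100×1860 frame the image fills the width: height = 3100 × 9/16 ≈ 1743.75 px.
Resizing to 3170 px wide multiplies everything by 1.0226: 1743.75 → 1783.12 px.

1783 px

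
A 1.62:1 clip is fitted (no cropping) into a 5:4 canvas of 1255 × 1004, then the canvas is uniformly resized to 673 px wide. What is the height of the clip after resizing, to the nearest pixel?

At 1255×1004 the clip is width-limited, so height = 1255 / 1.620 ≈ 774.69 px.
The frame scales by 673/1255 = 0.5363; 774.69 × 0.5363 ≈ 415.43 px.

415 px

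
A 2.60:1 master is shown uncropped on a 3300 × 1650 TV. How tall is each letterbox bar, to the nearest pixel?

Since 2.600 > 2.000, the master is width-limited.
The master is 3300 / 2.600 ≈ 1269.23 px tall.
Leftover height: 1650 − 1269.23 = 380.77 px → 190.38 each side.

190 px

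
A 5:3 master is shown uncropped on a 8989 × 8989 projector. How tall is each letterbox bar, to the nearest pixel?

5:3 (1.667) > square (1.000), so the master fills the width.
That makes the image 5393.40 px tall (8989 × 3/5).
8989 − 5393.40 = 3595.60 px of bars (1797.80 each).

1798 px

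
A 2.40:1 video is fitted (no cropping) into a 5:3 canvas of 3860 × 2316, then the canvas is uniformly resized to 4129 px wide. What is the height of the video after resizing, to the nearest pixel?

1720 px

At 3860×2316 the video is width-limited, so height = 3860 / 2.400 ≈ 1608.33 px.
The frame scales by 4129/3860 = 1.0697; 1608.33 × 1.0697 ≈ 1720.42 px.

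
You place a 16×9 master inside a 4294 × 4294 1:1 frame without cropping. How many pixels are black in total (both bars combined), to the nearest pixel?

8066816 pixels

16×9 is wider than 1:1, so it spans the full width.
The master is 4294 × 9/16 ≈ 2415.3750 px tall.
Black = 4294 − 2415.3750 = 1878.6250 px.
Bar area = 1878.6250 × 4294 ≈ 8066816 px.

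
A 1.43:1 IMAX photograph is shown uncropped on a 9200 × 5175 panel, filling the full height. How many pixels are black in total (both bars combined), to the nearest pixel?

Content width = 5175 × 1.430 ≈ 7400.2500 px.
9200 − 7400.2500 = 1799.7500 px of bars.
Across the 5175-px span: 1799.7500 × 5175 ≈ 9313706 px.

9313706 pixels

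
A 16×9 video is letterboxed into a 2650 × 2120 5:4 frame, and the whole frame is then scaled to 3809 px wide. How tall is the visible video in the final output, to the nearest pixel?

2143 px

Fitted into 2650×2120, the video spans the width; its height is 2650 × 9/16 ≈ 1490.62 px.
The frame scales by 3809/2650 = 1.4374; 1490.62 × 1.4374 ≈ 2142.56 px.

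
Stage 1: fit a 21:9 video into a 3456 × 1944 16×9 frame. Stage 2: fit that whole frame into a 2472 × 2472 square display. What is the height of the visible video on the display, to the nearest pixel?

21:9 in 3456×1944: fills the width, so the video is 3456.00 × 1481.14.
16×9 in 2472×2472: fills the width, so the intermediate becomes 2472.00 × 1390.50 — a scale of ×0.7153.
Applying the same ×0.7153: 1481.14 → 1059.43.

1059 px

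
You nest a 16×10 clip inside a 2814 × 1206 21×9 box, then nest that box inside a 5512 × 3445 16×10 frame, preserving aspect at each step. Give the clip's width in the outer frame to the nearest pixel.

3780 px

Inside the 2814×1206 canvas the clip is height-limited at 1929.60 × 1206.00.
The 21×9 canvas is width-limited in 5512×3445, giving 5512.00 × 2362.29; scale factor 1.9588.
So the clip's width is 1929.60 × 1.9588 ≈ 3779.66.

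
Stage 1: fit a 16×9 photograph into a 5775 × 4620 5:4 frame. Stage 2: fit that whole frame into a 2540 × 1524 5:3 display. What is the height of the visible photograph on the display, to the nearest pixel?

First fit — 16×9 into 5775×4620 spans the width: 5775.00 × 3248.44.
5:4 in 2540×1524: fills the height, so the intermediate becomes 1905.00 × 1524.00 — a scale of ×0.3299.
So the photograph's height is 3248.44 × 0.3299 ≈ 1071.56.

1072 px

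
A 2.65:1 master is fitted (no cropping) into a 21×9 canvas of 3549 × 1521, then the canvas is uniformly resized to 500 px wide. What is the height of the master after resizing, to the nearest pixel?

At 3549×1521 the master is width-limited, so height = 3549 / 2.650 ≈ 1339.25 px.
The frame scales by 500/3549 = 0.1409; 1339.25 × 0.1409 ≈ 188.68 px.

189 px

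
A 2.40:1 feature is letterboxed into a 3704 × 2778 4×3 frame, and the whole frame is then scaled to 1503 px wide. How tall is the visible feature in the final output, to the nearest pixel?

At 3704×2778 the feature is width-limited, so height = 3704 / 2.400 ≈ 1543.33 px.
Resizing to 1503 px wide multiplies everything by 0.4058: 1543.33 → 626.25 px.

626 px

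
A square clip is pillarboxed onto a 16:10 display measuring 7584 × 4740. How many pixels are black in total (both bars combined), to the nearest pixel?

13480560 pixels

Since 1.000 < 1.600, the clip is height-limited.
The clip is 4740 × 1/1 ≈ 4740.0000 px wide.
Black = 7584 − 4740.0000 = 2844.0000 px.
Across the 4740-px span: 2844.0000 × 4740 ≈ 13480560 px.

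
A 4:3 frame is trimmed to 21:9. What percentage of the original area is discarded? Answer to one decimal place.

42.9%

The width stays; only height is cut (since 21:9 is wider than 4:3).
Fraction kept = (1.333)/(2.333) ≈ 57.14%, so 42.86% is lost.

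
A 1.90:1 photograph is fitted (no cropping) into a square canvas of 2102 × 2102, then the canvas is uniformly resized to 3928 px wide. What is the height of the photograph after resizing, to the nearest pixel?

2067 px

At 2102×2102 the photograph is width-limited, so height = 2102 / 1.900 ≈ 1106.32 px.
The frame scales by 3928/2102 = 1.8687; 1106.32 × 1.8687 ≈ 2067.37 px.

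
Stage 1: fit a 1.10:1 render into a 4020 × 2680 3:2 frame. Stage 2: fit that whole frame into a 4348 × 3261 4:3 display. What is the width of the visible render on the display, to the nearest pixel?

Inside the 4020×2680 canvas the render is height-limited at 2948.00 × 2680.00.
Second fit — the 3:2 canvas into 4348×3261 spans the width: 4348.00 × 2898.67 (×1.0816 from 4020×2680).
The render scales with it: width 2948.00 × 1.0816 ≈ 3188.53.

3189 px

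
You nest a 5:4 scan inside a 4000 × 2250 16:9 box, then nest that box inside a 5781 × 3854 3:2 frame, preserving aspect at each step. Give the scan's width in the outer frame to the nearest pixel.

First fit — 5:4 into 4000×2250 spans the height: 2812.50 × 2250.00.
16:9 in 5781×3854: fills the width, so the intermediate becomes 5781.00 × 3251.81 — a scale of ×1.4452.
Applying the same ×1.4452: 2812.50 → 4064.77.

4065 px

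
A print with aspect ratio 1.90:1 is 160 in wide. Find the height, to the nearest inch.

84 in

At 1.90:1, 160 / 1.900 ≈ 84.21.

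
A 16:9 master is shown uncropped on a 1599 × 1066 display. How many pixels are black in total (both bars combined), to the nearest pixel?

16:9 is wider than 3:2, so it spans the full width.
The master is 1599 × 9/16 ≈ 899.4375 px tall.
1066 − 899.4375 = 166.5625 px of bars.
That's 166.5625 × 1599 ≈ 266333 black pixels.

266333 pixels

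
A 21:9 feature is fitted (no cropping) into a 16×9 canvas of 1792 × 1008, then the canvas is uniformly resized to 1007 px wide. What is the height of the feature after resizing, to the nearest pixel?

Fitted into 1792×1008, the feature spans the width; its height is 1792 × 9/21 ≈ 768.00 px.
Scaling 1792 → 1007 is ×0.5619, so the height becomes 768.00 × 0.5619 ≈ 431.57 px.

432 px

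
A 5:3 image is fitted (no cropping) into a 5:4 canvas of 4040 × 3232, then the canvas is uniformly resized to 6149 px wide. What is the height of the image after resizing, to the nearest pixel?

In the 4040×3232 frame the image fills the width: height = 4040 × 3/5 ≈ 2424.00 px.
Resizing to 6149 px wide multiplies everything by 1.5220: 2424.00 → 3689.40 px.

3689 px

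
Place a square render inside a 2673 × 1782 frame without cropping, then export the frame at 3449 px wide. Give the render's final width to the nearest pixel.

Fitted into 2673×1782, the render spans the height; its width is 1782 × 1/1 ≈ 1782.00 px.
The frame scales by 3449/2673 = 1.2903; 1782.00 × 1.2903 ≈ 2299.33 px.

2299 px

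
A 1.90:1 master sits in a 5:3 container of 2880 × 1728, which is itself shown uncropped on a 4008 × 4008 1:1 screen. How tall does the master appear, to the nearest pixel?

2109 px

1.90:1 in 2880×1728: fills the width, so the master is 2880.00 × 1515.79.
5:3 in 4008×4008: fills the width, so the intermediate becomes 4008.00 × 2404.80 — a scale of ×1.3917.
The master scales with it: height 1515.79 × 1.3917 ≈ 2109.47.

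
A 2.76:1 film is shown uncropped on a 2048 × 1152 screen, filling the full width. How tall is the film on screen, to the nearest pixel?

742 px

The film is 2048 / 2.760 ≈ 742.03 px tall.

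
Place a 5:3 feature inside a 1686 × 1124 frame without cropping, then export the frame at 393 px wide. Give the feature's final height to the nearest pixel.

236 px

In the 1686×1124 frame the feature fills the width: height = 1686 × 3/5 ≈ 1011.60 px.
The frame scales by 393/1686 = 0.2331; 1011.60 × 0.2331 ≈ 235.80 px.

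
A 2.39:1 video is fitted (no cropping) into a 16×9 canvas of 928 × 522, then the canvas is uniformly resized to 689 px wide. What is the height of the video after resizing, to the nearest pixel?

288 px

Fitted into 928×522, the video spans the width; its height is 928 / 2.390 ≈ 388.28 px.
Scaling 928 → 689 is ×0.7425, so the height becomes 388.28 × 0.7425 ≈ 288.28 px.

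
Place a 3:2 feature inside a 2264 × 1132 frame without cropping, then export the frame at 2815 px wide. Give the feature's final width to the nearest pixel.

At 2264×1132 the feature is height-limited, so width = 1132 × 3/2 ≈ 1698.00 px.
Scaling 2264 → 2815 is ×1.2434, so the width becomes 1698.00 × 1.2434 ≈ 2111.25 px.

2111 px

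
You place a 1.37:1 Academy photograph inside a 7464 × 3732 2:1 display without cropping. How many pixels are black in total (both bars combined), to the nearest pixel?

1.37:1 Academy (1.370) < 2:1 (2.000), so the photograph fills the height.
The photograph is 3732 × 1.370 ≈ 5112.8400 px wide.
Black = 7464 − 5112.8400 = 2351.1600 px.
Bar area = 2351.1600 × 3732 ≈ 8774529 px.

8774529 pixels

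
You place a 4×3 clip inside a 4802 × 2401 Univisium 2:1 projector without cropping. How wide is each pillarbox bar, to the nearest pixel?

800 px

4×3 is narrower than Univisium 2:1, so it spans the full height.
That makes the image 3201.33 px wide (2401 × 4/3).
Leftover width: 4802 − 3201.33 = 1600.67 px → 800.33 each side.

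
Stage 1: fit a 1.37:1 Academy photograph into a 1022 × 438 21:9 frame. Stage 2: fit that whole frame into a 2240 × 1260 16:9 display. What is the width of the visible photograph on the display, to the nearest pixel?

1.37:1 Academy in 1022×438: fills the height, so the photograph is 600.06 × 438.00.
21:9 in 2240×1260: fills the width, so the intermediate becomes 2240.00 × 960.00 — a scale of ×2.1918.
The photograph scales with it: width 600.06 × 2.1918 ≈ 1315.20.

1315 px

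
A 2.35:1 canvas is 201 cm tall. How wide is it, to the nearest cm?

Width = 201 × 2.350 = 472.35.

472 cm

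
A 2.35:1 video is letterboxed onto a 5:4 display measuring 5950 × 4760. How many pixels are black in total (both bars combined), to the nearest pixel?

13257106 pixels

Since 2.350 > 1.250, the video is width-limited.
That makes the image 2531.9149 px tall (5950 / 2.350).
4760 − 2531.9149 = 2228.0851 px of bars.
Bar area = 2228.0851 × 5950 ≈ 13257106 px.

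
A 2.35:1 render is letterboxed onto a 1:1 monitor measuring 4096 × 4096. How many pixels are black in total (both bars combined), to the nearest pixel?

Since 2.350 > 1.000, the render is width-limited.
The render is 4096 / 2.350 ≈ 1742.9787 px tall.
Leftover height: 4096 − 1742.9787 = 2353.0213 px.
Bar area = 2353.0213 × 4096 ≈ 9637975 px.

9637975 pixels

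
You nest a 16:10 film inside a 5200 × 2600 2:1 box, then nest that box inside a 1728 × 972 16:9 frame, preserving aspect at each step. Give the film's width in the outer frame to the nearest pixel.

First fit — 16:10 into 5200×2600 spans the height: 4160.00 × 2600.00.
The 2:1 canvas is width-limited in 1728×972, giving 1728.00 × 864.00; scale factor 0.3323.
The film scales with it: width 4160.00 × 0.3323 ≈ 1382.40.

1382 px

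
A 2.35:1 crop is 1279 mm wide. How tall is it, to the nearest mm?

At 2.35:1, 1279 / 2.350 ≈ 544.26.

544 mm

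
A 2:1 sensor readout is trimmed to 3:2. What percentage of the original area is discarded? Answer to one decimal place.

25.0%

The height stays; only width is cut (since 3:2 is narrower than 2:1).
(1.500)/(2.000) ≈ 0.750 of the area survives, leaving 25.00% discarded.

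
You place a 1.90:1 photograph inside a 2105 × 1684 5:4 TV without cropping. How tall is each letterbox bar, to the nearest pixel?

Since 1.900 > 1.250, the photograph is width-limited.
The photograph is 2105 / 1.900 ≈ 1107.89 px tall.
Leftover height: 1684 − 1107.89 = 576.11 px → 288.05 each side.

288 px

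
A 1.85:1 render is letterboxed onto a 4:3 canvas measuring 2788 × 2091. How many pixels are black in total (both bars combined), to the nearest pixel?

1628117 pixels

1.85:1 is wider than 4:3, so it spans the full width.
Content height = 2788 / 1.850 ≈ 1507.0270 px.
Leftover height: 2091 − 1507.0270 = 583.9730 px.
Bar area = 583.9730 × 2788 ≈ 1628117 px.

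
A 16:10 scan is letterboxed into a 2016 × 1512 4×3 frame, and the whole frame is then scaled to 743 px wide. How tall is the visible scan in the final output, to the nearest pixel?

Fitted into 2016×1512, the scan spans the width; its height is 2016 × 10/16 ≈ 1260.00 px.
Scaling 2016 → 743 is ×0.3686, so the height becomes 1260.00 × 0.3686 ≈ 464.38 px.

464 px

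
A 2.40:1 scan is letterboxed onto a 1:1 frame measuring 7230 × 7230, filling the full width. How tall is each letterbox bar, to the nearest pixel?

The scan is 7230 / 2.400 ≈ 3012.50 px tall.
7230 − 3012.50 = 4217.50 px of bars (2108.75 each).

2109 px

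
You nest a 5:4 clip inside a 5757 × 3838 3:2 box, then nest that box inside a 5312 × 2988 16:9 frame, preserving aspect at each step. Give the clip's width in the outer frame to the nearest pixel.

3735 px

5:4 in 5757×3838: fills the height, so the clip is 4797.50 × 3838.00.
3:2 in 5312×2988: fills the height, so the intermediate becomes 4482.00 × 2988.00 — a scale of ×0.7785.
The clip scales with it: width 4797.50 × 0.7785 ≈ 3735.00.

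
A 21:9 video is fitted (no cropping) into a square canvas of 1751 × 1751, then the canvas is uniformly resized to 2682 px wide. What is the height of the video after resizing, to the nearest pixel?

At 1751×1751 the video is width-limited, so height = 1751 × 9/21 ≈ 750.43 px.
The frame scales by 2682/1751 = 1.5317; 750.43 × 1.5317 ≈ 1149.43 px.

1149 px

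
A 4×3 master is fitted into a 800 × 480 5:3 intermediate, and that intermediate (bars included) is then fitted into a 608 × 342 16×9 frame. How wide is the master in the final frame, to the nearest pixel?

456 px

4×3 in 800×480: fills the height, so the master is 640.00 × 480.00.
5:3 in 608×342: fills the height, so the intermediate becomes 570.00 × 342.00 — a scale of ×0.7125.
Applying the same ×0.7125: 640.00 → 456.00.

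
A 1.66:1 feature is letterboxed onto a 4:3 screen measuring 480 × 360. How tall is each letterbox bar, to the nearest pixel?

35 px

1.66:1 (1.660) > 4:3 (1.333), so the feature fills the width.
The feature is 480 / 1.660 ≈ 289.16 px tall.
Black = 360 − 289.16 = 70.84 px, or 35.42 per bar.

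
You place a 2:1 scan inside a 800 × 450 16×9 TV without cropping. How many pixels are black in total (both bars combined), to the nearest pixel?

40000 pixels

Since 2.000 > 1.778, the scan is width-limited.
That makes the image 400.0000 px tall (800 × 1/2).
Leftover height: 450 − 400.0000 = 50.0000 px.
Bar area = 50.0000 × 800 ≈ 40000 px.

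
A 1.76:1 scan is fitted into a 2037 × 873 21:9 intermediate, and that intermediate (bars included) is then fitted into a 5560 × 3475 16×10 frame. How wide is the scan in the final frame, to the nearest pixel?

Inside the 2037×873 canvas the scan is height-limited at 1536.48 × 873.00.
Second fit — the 21:9 canvas into 5560×3475 spans the width: 5560.00 × 2382.86 (×2.7295 from 2037×873).
The scan scales with it: width 1536.48 × 2.7295 ≈ 4193.83.

4194 px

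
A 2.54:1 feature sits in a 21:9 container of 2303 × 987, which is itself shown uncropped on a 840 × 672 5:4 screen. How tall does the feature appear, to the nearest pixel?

2.54:1 in 2303×987: fills the width, so the feature is 2303.00 × 906.69.
Second fit — the 21:9 canvas into 840×672 spans the width: 840.00 × 360.00 (×0.3647 from 2303×987).
So the feature's height is 906.69 × 0.3647 ≈ 330.71.

331 px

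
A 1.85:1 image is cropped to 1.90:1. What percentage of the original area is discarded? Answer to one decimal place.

2.6%

The width stays; only height is cut (since 1.90:1 is wider than 1.85:1).
Fraction kept = (1.850)/(1.900) ≈ 97.37%, so 2.63% is lost.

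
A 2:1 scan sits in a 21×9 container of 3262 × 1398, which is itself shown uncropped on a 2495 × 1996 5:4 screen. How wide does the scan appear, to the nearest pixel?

2139 px

Inside the 3262×1398 canvas the scan is height-limited at 2796.00 × 1398.00.
The 21×9 canvas is width-limited in 2495×1996, giving 2495.00 × 1069.29; scale factor 0.7649.
So the scan's width is 2796.00 × 0.7649 ≈ 2138.57.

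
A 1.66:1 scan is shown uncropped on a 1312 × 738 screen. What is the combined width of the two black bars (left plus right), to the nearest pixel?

Since 1.660 < 1.778, the scan is height-limited.
The scan is 738 × 1.660 ≈ 1225.08 px wide.
Black = 1312 − 1225.08 = 86.92 px.

87 px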